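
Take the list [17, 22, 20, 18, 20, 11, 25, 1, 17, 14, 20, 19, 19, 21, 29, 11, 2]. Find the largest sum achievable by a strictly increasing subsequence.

Let S[i] be the best sum of a strictly increasing subsequence ending at i:
i:       1   2   3   4   5   6   7   8   9  10  11  12  13  14  15  16  17
a[i]:   17  22  20  18  20  11  25   1  17  14  20  19  19  21  29  11   2
S:      17  39  37  35  55  11  80   1  28  25  55  54  54  76 109  12   3
Maximum is 109 (e.g. 17 + 18 + 20 + 25 + 29).

109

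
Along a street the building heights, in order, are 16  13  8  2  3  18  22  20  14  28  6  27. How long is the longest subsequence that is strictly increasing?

5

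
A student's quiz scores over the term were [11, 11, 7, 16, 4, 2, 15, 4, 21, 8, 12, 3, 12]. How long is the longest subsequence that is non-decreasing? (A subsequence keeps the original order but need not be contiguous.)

5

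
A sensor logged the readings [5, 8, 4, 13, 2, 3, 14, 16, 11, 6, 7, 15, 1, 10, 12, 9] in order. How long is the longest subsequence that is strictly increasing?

Let dp[i] be the length of the longest such subsequence ending at index i:
i:      1  2  3  4  5  6  7  8  9 10 11 12 13 14 15 16
a[i]:   5  8  4 13  2  3 14 16 11  6  7 15  1 10 12  9
dp:     1  2  1  3  1  2  4  5  3  3  4  5  1  5  6  5
Maximum dp value is 6.

6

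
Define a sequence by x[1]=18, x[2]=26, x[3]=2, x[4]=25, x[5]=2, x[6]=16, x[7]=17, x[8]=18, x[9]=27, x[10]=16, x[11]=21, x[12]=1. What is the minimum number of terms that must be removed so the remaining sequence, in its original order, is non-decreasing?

Fewest deletions = n − (longest non-decreasing subsequence).
i:      1  2  3  4  5  6  7  8  9 10 11 12
x[i]:  18 26  2 25  2 16 17 18 27 16 21  1
dp:     1  2  1  2  2  3  4  5  6  4  6  1
max dp = 6, so deletions = 12 − 6 = 6.

6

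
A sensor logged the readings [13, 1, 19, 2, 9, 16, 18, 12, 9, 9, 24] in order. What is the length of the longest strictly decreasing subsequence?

4

Negate each value so 'decreasing' becomes 'increasing', then run patience tails on the negated sequence:
-13 → extends → [-13]
-1 → extends → [-13, -1]
-19 → replaces -13 → [-19, -1]
-2 → replaces -1 → [-19, -2]
-9 → replaces -2 → [-19, -9]
-16 → replaces -9 → [-19, -16]
-18 → replaces -16 → [-19, -18]
-12 → extends → [-19, -18, -12]
-9 → extends → [-19, -18, -12, -9]
-9 → already a tail → [-19, -18, -12, -9]
-24 → replaces -19 → [-24, -18, -12, -9]
Four tails, so the longest strictly decreasing subsequence of the original has length 4.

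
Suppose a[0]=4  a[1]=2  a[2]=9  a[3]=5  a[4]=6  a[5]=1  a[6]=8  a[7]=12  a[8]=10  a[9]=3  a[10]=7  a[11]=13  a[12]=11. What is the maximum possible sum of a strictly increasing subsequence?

Let S[i] be the best sum of a strictly increasing subsequence ending at i:
i:      0  1  2  3  4  5  6  7  8  9 10 11 12
a[i]:   4  2  9  5  6  1  8 12 10  3  7 13 11
S:      4  2 13  9 15  1 23 35 33  5 22 48 44
Maximum is 48 (e.g. 4 + 5 + 6 + 8 + 12 + 13).

48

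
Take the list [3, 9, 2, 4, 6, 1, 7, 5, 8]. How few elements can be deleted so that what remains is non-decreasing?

4

Fewest deletions = n − (longest non-decreasing subsequence).
i:     1 2 3 4 5 6 7 8 9
a[i]:  3 9 2 4 6 1 7 5 8
dp:    1 2 1 2 3 1 4 3 5
max dp = 5, so deletions = 9 − 5 = 4.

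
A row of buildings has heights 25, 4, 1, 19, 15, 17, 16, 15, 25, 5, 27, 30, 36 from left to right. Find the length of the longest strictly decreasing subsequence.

Negate each value so 'decreasing' becomes 'increasing', then run patience tails on the negated sequence:
-25 → extends → [-25]
-4 → extends → [-25, -4]
-1 → extends → [-25, -4, -1]
-19 → replaces -4 → [-25, -19, -1]
-15 → replaces -1 → [-25, -19, -15]
-17 → replaces -15 → [-25, -19, -17]
-16 → extends → [-25, -19, -17, -16]
-15 → extends → [-25, -19, -17, -16, -15]
-25 → already a tail → [-25, -19, -17, -16, -15]
-5 → extends → [-25, -19, -17, -16, -15, -5]
-27 → replaces -25 → [-27, -19, -17, -16, -15, -5]
-30 → replaces -27 → [-30, -19, -17, -16, -15, -5]
-36 → replaces -30 → [-36, -19, -17, -16, -15, -5]
Six tails, so the longest strictly decreasing subsequence of the original has length 6.

6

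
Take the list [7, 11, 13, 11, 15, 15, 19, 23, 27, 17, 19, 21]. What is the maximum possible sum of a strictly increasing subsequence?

Let S[i] be the best sum of a strictly increasing subsequence ending at i:
i:       1   2   3   4   5   6   7   8   9  10  11  12
a[i]:    7  11  13  11  15  15  19  23  27  17  19  21
S:       7  18  31  18  46  46  65  88 115  63  82 103
Maximum is 115 (e.g. 7 + 11 + 13 + 15 + 19 + 23 + 27).

115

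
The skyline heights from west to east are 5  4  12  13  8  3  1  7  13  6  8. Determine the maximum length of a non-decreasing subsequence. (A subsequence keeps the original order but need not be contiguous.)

4

Let dp[i] be the length of the longest such subsequence ending at index i:
i:      1  2  3  4  5  6  7  8  9 10 11
a[i]:   5  4 12 13  8  3  1  7 13  6  8
dp:     1  1  2  3  2  1  1  2  4  2  3
Maximum dp value is 4.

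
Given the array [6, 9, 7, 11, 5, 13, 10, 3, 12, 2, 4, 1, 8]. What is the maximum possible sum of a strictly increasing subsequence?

39

Let S[i] be the best sum of a strictly increasing subsequence ending at i:
i:      1  2  3  4  5  6  7  8  9 10 11 12 13
a[i]:   6  9  7 11  5 13 10  3 12  2  4  1  8
S:      6 15 13 26  5 39 25  3 38  2  7  1 21
Maximum is 39 (e.g. 6 + 9 + 11 + 13).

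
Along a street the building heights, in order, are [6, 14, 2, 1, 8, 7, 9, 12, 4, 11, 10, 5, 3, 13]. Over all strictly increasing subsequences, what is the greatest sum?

Let S[i] be the best sum of a strictly increasing subsequence ending at i:
i:      1  2  3  4  5  6  7  8  9 10 11 12 13 14
a[i]:   6 14  2  1  8  7  9 12  4 11 10  5  3 13
S:      6 20  2  1 14 13 23 35  6 34 33 11  5 48
Maximum is 48 (e.g. 6 + 8 + 9 + 12 + 13).

48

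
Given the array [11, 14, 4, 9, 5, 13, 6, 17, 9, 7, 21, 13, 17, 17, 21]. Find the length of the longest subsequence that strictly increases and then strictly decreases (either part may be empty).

7

inc[i] = longest strictly increasing subsequence ending at i; dec[i] = longest strictly decreasing subsequence starting at i:
i:      1  2  3  4  5  6  7  8  9 10 11 12 13 14 15
a[i]:  11 14  4  9  5 13  6 17  9  7 21 13 17 17 21
inc:    1  2  1  2  2  3  3  4  4  4  5  5  6  6  7
dec:    3  4  1  2  1  3  1  3  2  1  2  1  1  1  1
Best peak at i=15 (value 21): inc=7, dec=1, length 7+1−1 = 7.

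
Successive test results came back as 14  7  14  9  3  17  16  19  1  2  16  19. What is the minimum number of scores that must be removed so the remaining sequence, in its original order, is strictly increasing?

Fewest deletions = n − (longest strictly increasing subsequence).
i:      1  2  3  4  5  6  7  8  9 10 11 12
a[i]:  14  7 14  9  3 17 16 19  1  2 16 19
dp:     1  1  2  2  1  3  3  4  1  2  3  4
max dp = 4, so deletions = 12 − 4 = 8.

8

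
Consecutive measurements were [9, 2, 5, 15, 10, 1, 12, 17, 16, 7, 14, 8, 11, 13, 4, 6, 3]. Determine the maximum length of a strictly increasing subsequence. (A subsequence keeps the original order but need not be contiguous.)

6

Let dp[i] be the length of the longest such subsequence ending at index i:
i:      1  2  3  4  5  6  7  8  9 10 11 12 13 14 15 16 17
a[i]:   9  2  5 15 10  1 12 17 16  7 14  8 11 13  4  6  3
dp:     1  1  2  3  3  1  4  5  5  3  5  4  5  6  2  3  2
Maximum dp value is 6.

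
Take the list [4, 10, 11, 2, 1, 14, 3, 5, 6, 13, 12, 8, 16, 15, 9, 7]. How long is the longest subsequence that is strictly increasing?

Track the smallest tail for each achievable length (strict):
4 → extends → [4]
10 → extends → [4, 10]
11 → extends → [4, 10, 11]
2 → replaces 4 → [2, 10, 11]
1 → replaces 2 → [1, 10, 11]
14 → extends → [1, 10, 11, 14]
3 → replaces 10 → [1, 3, 11, 14]
5 → replaces 11 → [1, 3, 5, 14]
6 → replaces 14 → [1, 3, 5, 6]
13 → extends → [1, 3, 5, 6, 13]
12 → replaces 13 → [1, 3, 5, 6, 12]
8 → replaces 12 → [1, 3, 5, 6, 8]
16 → extends → [1, 3, 5, 6, 8, 16]
15 → replaces 16 → [1, 3, 5, 6, 8, 15]
9 → replaces 15 → [1, 3, 5, 6, 8, 9]
7 → replaces 8 → [1, 3, 5, 6, 7, 9]
Six tails, so the longest strictly increasing subsequence has length 6 (e.g. 2, 3, 5, 6, 13, 16).

6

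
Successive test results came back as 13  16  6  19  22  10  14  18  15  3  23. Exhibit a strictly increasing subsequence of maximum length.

Patience tails give the LIS length; then backtrack through the dp parents:
13 → extends → [13]
16 → extends → [13, 16]
6 → replaces 13 → [6, 16]
19 → extends → [6, 16, 19]
22 → extends → [6, 16, 19, 22]
10 → replaces 16 → [6, 10, 19, 22]
14 → replaces 19 → [6, 10, 14, 22]
18 → replaces 22 → [6, 10, 14, 18]
15 → replaces 18 → [6, 10, 14, 15]
3 → replaces 6 → [3, 10, 14, 15]
23 → extends → [3, 10, 14, 15, 23]
Length 5; one witness is 13, 16, 19, 22, 23.

13, 16, 19, 22, 23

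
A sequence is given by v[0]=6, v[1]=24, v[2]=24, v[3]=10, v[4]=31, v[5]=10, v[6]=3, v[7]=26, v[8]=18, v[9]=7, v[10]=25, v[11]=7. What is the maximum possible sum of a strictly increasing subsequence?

61

Let S[i] be the best sum of a strictly increasing subsequence ending at i:
i:      0  1  2  3  4  5  6  7  8  9 10 11
v[i]:   6 24 24 10 31 10  3 26 18  7 25  7
S:      6 30 30 16 61 16  3 56 34 13 59 13
Maximum is 61 (e.g. 6 + 24 + 31).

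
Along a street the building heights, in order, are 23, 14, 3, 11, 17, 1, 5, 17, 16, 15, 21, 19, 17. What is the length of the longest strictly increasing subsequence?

Track the smallest tail for each achievable length (strict):
23 → extends → [23]
14 → replaces 23 → [14]
3 → replaces 14 → [3]
11 → extends → [3, 11]
17 → extends → [3, 11, 17]
1 → replaces 3 → [1, 11, 17]
5 → replaces 11 → [1, 5, 17]
17 → already a tail → [1, 5, 17]
16 → replaces 17 → [1, 5, 16]
15 → replaces 16 → [1, 5, 15]
21 → extends → [1, 5, 15, 21]
19 → replaces 21 → [1, 5, 15, 19]
17 → replaces 19 → [1, 5, 15, 17]
Four tails, so the longest strictly increasing subsequence has length 4 (e.g. 3, 11, 17, 21).

4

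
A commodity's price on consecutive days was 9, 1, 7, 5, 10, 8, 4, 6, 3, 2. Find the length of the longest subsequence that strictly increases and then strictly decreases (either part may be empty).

7

inc[i] = longest strictly increasing subsequence ending at i; dec[i] = longest strictly decreasing subsequence starting at i:
i:      1  2  3  4  5  6  7  8  9 10
a[i]:   9  1  7  5 10  8  4  6  3  2
inc:    1  1  2  2  3  3  2  3  2  2
dec:    6  1  5  4  5  4  3  3  2  1
Best peak at i=5 (value 10): inc=3, dec=5, length 3+5−1 = 7.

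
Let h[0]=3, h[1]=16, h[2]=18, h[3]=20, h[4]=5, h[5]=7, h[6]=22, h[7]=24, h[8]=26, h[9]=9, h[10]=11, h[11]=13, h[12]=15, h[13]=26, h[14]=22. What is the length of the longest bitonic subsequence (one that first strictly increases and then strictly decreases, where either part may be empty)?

9

inc[i] = longest strictly increasing subsequence ending at i; dec[i] = longest strictly decreasing subsequence starting at i:
i:      0  1  2  3  4  5  6  7  8  9 10 11 12 13 14
h[i]:   3 16 18 20  5  7 22 24 26  9 11 13 15 26 22
inc:    1  2  3  4  2  3  5  6  7  4  5  6  7  8  8
dec:    1  2  2  2  1  1  2  2  2  1  1  1  1  2  1
Best peak at i=13 (value 26): inc=8, dec=2, length 8+2−1 = 9.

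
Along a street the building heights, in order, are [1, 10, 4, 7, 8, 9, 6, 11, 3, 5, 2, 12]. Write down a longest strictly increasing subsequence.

1, 4, 7, 8, 9, 11, 12

Patience tails give the LIS length; then backtrack through the dp parents:
1 → extends → [1]
10 → extends → [1, 10]
4 → replaces 10 → [1, 4]
7 → extends → [1, 4, 7]
8 → extends → [1, 4, 7, 8]
9 → extends → [1, 4, 7, 8, 9]
6 → replaces 7 → [1, 4, 6, 8, 9]
11 → extends → [1, 4, 6, 8, 9, 11]
3 → replaces 4 → [1, 3, 6, 8, 9, 11]
5 → replaces 6 → [1, 3, 5, 8, 9, 11]
2 → replaces 3 → [1, 2, 5, 8, 9, 11]
12 → extends → [1, 2, 5, 8, 9, 11, 12]
Length 7; one witness is 1, 4, 7, 8, 9, 11, 12.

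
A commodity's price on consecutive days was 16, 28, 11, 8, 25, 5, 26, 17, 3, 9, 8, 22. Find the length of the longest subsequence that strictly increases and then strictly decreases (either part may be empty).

inc[i] = longest strictly increasing subsequence ending at i; dec[i] = longest strictly decreasing subsequence starting at i:
i:      1  2  3  4  5  6  7  8  9 10 11 12
a[i]:  16 28 11  8 25  5 26 17  3  9  8 22
inc:    1  2  1  1  2  1  3  2  1  2  2  3
dec:    5  5  4  3  4  2  4  3  1  2  1  1
Best peak at i=2 (value 28): inc=2, dec=5, length 2+5−1 = 6.

6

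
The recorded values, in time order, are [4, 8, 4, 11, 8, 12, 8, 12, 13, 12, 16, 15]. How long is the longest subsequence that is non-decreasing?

Track the smallest tail for each achievable length (allowing ties):
4 → extends → [4]
8 → extends → [4, 8]
4 → replaces 8 → [4, 4]
11 → extends → [4, 4, 11]
8 → replaces 11 → [4, 4, 8]
12 → extends → [4, 4, 8, 12]
8 → replaces 12 → [4, 4, 8, 8]
12 → extends → [4, 4, 8, 8, 12]
13 → extends → [4, 4, 8, 8, 12, 13]
12 → replaces 13 → [4, 4, 8, 8, 12, 12]
16 → extends → [4, 4, 8, 8, 12, 12, 16]
15 → replaces 16 → [4, 4, 8, 8, 12, 12, 15]
Seven tails, so the longest non-decreasing subsequence has length 7 (e.g. 4, 8, 11, 12, 12, 13, 16).

7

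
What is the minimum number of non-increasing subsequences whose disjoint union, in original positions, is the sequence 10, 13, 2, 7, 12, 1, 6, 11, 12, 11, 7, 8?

4

The minimum number of non-increasing subsequences covering a sequence equals the length of its longest strictly increasing subsequence.
LIS length is 4 (e.g. 2, 7, 11, 12), so 4 piles are needed.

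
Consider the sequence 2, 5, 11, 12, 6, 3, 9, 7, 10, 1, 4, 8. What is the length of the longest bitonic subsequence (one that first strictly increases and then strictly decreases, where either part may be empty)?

7

inc[i] = longest strictly increasing subsequence ending at i; dec[i] = longest strictly decreasing subsequence starting at i:
i:      1  2  3  4  5  6  7  8  9 10 11 12
a[i]:   2  5 11 12  6  3  9  7 10  1  4  8
inc:    1  2  3  4  3  2  4  4  5  1  3  5
dec:    2  3  4  4  3  2  3  2  2  1  1  1
Best peak at i=4 (value 12): inc=4, dec=4, length 4+4−1 = 7.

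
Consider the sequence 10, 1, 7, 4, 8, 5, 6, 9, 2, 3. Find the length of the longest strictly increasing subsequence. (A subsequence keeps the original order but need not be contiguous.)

5

Track the smallest tail for each achievable length (strict):
10 → extends → [10]
1 → replaces 10 → [1]
7 → extends → [1, 7]
4 → replaces 7 → [1, 4]
8 → extends → [1, 4, 8]
5 → replaces 8 → [1, 4, 5]
6 → extends → [1, 4, 5, 6]
9 → extends → [1, 4, 5, 6, 9]
2 → replaces 4 → [1, 2, 5, 6, 9]
3 → replaces 5 → [1, 2, 3, 6, 9]
Five tails, so the longest strictly increasing subsequence has length 5 (e.g. 1, 4, 5, 6, 9).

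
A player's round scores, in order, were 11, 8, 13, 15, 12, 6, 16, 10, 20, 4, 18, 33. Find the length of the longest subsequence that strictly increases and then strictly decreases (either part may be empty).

inc[i] = longest strictly increasing subsequence ending at i; dec[i] = longest strictly decreasing subsequence starting at i:
i:      1  2  3  4  5  6  7  8  9 10 11 12
a[i]:  11  8 13 15 12  6 16 10 20  4 18 33
inc:    1  1  2  3  2  1  4  2  5  1  5  6
dec:    4  3  4  4  3  2  3  2  2  1  1  1
Best peak at i=4 (value 15): inc=3, dec=4, length 3+4−1 = 6.

6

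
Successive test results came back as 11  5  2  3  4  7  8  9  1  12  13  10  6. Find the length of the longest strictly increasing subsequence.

8

Track the smallest tail for each achievable length (strict):
11 → extends → [11]
5 → replaces 11 → [5]
2 → replaces 5 → [2]
3 → extends → [2, 3]
4 → extends → [2, 3, 4]
7 → extends → [2, 3, 4, 7]
8 → extends → [2, 3, 4, 7, 8]
9 → extends → [2, 3, 4, 7, 8, 9]
1 → replaces 2 → [1, 3, 4, 7, 8, 9]
12 → extends → [1, 3, 4, 7, 8, 9, 12]
13 → extends → [1, 3, 4, 7, 8, 9, 12, 13]
10 → replaces 12 → [1, 3, 4, 7, 8, 9, 10, 13]
6 → replaces 7 → [1, 3, 4, 6, 8, 9, 10, 13]
Eight tails, so the longest strictly increasing subsequence has length 8 (e.g. 2, 3, 4, 7, 8, 9, 12, 13).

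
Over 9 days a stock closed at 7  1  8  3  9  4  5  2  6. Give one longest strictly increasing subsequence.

1, 3, 4, 5, 6

Patience tails give the LIS length; then backtrack through the dp parents:
7 → extends → [7]
1 → replaces 7 → [1]
8 → extends → [1, 8]
3 → replaces 8 → [1, 3]
9 → extends → [1, 3, 9]
4 → replaces 9 → [1, 3, 4]
5 → extends → [1, 3, 4, 5]
2 → replaces 3 → [1, 2, 4, 5]
6 → extends → [1, 2, 4, 5, 6]
Length 5; one witness is 1, 3, 4, 5, 6.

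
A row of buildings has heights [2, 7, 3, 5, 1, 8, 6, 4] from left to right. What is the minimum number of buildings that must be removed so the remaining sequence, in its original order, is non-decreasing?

Fewest deletions = n − (longest non-decreasing subsequence).
Patience tails:
2 → extends → [2]
7 → extends → [2, 7]
3 → replaces 7 → [2, 3]
5 → extends → [2, 3, 5]
1 → replaces 2 → [1, 3, 5]
8 → extends → [1, 3, 5, 8]
6 → replaces 8 → [1, 3, 5, 6]
4 → replaces 5 → [1, 3, 4, 6]
Longest non-decreasing subsequence has length 4, so deletions = 8 − 4 = 4.

4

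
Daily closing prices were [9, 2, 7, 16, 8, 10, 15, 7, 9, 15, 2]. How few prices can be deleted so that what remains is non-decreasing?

Fewest deletions = n − (longest non-decreasing subsequence).
Patience tails:
9 → extends → [9]
2 → replaces 9 → [2]
7 → extends → [2, 7]
16 → extends → [2, 7, 16]
8 → replaces 16 → [2, 7, 8]
10 → extends → [2, 7, 8, 10]
15 → extends → [2, 7, 8, 10, 15]
7 → replaces 8 → [2, 7, 7, 10, 15]
9 → replaces 10 → [2, 7, 7, 9, 15]
15 → extends → [2, 7, 7, 9, 15, 15]
2 → replaces 7 → [2, 2, 7, 9, 15, 15]
Longest non-decreasing subsequence has length 6, so deletions = 11 − 6 = 5.

5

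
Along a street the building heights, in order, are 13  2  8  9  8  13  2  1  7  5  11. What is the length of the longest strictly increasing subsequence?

4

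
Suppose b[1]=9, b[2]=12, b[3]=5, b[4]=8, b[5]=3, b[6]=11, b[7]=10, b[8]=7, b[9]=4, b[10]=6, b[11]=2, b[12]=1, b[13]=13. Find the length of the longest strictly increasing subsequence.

4

Track the smallest tail for each achievable length (strict):
9 → extends → [9]
12 → extends → [9, 12]
5 → replaces 9 → [5, 12]
8 → replaces 12 → [5, 8]
3 → replaces 5 → [3, 8]
11 → extends → [3, 8, 11]
10 → replaces 11 → [3, 8, 10]
7 → replaces 8 → [3, 7, 10]
4 → replaces 7 → [3, 4, 10]
6 → replaces 10 → [3, 4, 6]
2 → replaces 3 → [2, 4, 6]
1 → replaces 2 → [1, 4, 6]
13 → extends → [1, 4, 6, 13]
Four tails, so the longest strictly increasing subsequence has length 4 (e.g. 5, 8, 11, 13).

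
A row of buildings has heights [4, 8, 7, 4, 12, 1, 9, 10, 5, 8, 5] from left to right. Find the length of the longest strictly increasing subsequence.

4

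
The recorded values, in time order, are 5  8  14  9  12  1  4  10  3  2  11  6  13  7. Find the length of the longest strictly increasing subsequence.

Let dp[i] be the length of the longest such subsequence ending at index i:
i:      1  2  3  4  5  6  7  8  9 10 11 12 13 14
a[i]:   5  8 14  9 12  1  4 10  3  2 11  6 13  7
dp:     1  2  3  3  4  1  2  4  2  2  5  3  6  4
Maximum dp value is 6.

6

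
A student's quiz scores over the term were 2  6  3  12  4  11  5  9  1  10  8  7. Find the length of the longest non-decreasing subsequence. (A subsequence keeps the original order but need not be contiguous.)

6

Track the smallest tail for each achievable length (allowing ties):
2 → extends → [2]
6 → extends → [2, 6]
3 → replaces 6 → [2, 3]
12 → extends → [2, 3, 12]
4 → replaces 12 → [2, 3, 4]
11 → extends → [2, 3, 4, 11]
5 → replaces 11 → [2, 3, 4, 5]
9 → extends → [2, 3, 4, 5, 9]
1 → replaces 2 → [1, 3, 4, 5, 9]
10 → extends → [1, 3, 4, 5, 9, 10]
8 → replaces 9 → [1, 3, 4, 5, 8, 10]
7 → replaces 8 → [1, 3, 4, 5, 7, 10]
Six tails, so the longest non-decreasing subsequence has length 6 (e.g. 2, 3, 4, 5, 9, 10).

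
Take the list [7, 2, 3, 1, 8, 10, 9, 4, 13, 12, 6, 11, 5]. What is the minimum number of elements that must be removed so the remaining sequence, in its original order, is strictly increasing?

8

Fewest deletions = n − (longest strictly increasing subsequence).
Patience tails:
7 → extends → [7]
2 → replaces 7 → [2]
3 → extends → [2, 3]
1 → replaces 2 → [1, 3]
8 → extends → [1, 3, 8]
10 → extends → [1, 3, 8, 10]
9 → replaces 10 → [1, 3, 8, 9]
4 → replaces 8 → [1, 3, 4, 9]
13 → extends → [1, 3, 4, 9, 13]
12 → replaces 13 → [1, 3, 4, 9, 12]
6 → replaces 9 → [1, 3, 4, 6, 12]
11 → replaces 12 → [1, 3, 4, 6, 11]
5 → replaces 6 → [1, 3, 4, 5, 11]
Longest strictly increasing subsequence has length 5, so deletions = 13 − 5 = 8.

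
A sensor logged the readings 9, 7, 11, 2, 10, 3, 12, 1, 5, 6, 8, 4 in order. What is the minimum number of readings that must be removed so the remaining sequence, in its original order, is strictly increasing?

7

Fewest deletions = n − (longest strictly increasing subsequence).
Patience tails:
9 → extends → [9]
7 → replaces 9 → [7]
11 → extends → [7, 11]
2 → replaces 7 → [2, 11]
10 → replaces 11 → [2, 10]
3 → replaces 10 → [2, 3]
12 → extends → [2, 3, 12]
1 → replaces 2 → [1, 3, 12]
5 → replaces 12 → [1, 3, 5]
6 → extends → [1, 3, 5, 6]
8 → extends → [1, 3, 5, 6, 8]
4 → replaces 5 → [1, 3, 4, 6, 8]
Longest strictly increasing subsequence has length 5, so deletions = 12 − 5 = 7.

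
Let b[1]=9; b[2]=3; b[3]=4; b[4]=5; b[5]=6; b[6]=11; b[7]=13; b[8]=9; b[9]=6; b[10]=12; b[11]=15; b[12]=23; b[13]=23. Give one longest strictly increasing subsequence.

3, 4, 5, 6, 11, 13, 15, 23

Patience tails give the LIS length; then backtrack through the dp parents:
9 → extends → [9]
3 → replaces 9 → [3]
4 → extends → [3, 4]
5 → extends → [3, 4, 5]
6 → extends → [3, 4, 5, 6]
11 → extends → [3, 4, 5, 6, 11]
13 → extends → [3, 4, 5, 6, 11, 13]
9 → replaces 11 → [3, 4, 5, 6, 9, 13]
6 → already a tail → [3, 4, 5, 6, 9, 13]
12 → replaces 13 → [3, 4, 5, 6, 9, 12]
15 → extends → [3, 4, 5, 6, 9, 12, 15]
23 → extends → [3, 4, 5, 6, 9, 12, 15, 23]
23 → already a tail → [3, 4, 5, 6, 9, 12, 15, 23]
Length 8; one witness is 3, 4, 5, 6, 11, 13, 15, 23.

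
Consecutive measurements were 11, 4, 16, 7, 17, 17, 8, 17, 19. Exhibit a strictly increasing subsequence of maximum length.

Patience tails give the LIS length; then backtrack through the dp parents:
11 → extends → [11]
4 → replaces 11 → [4]
16 → extends → [4, 16]
7 → replaces 16 → [4, 7]
17 → extends → [4, 7, 17]
17 → already a tail → [4, 7, 17]
8 → replaces 17 → [4, 7, 8]
17 → extends → [4, 7, 8, 17]
19 → extends → [4, 7, 8, 17, 19]
Length 5; one witness is 4, 7, 8, 17, 19.

4, 7, 8, 17, 19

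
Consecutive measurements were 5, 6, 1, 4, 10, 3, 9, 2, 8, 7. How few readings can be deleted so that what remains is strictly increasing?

Fewest deletions = n − (longest strictly increasing subsequence).
i:      1  2  3  4  5  6  7  8  9 10
a[i]:   5  6  1  4 10  3  9  2  8  7
dp:     1  2  1  2  3  2  3  2  3  3
max dp = 3, so deletions = 10 − 3 = 7.

7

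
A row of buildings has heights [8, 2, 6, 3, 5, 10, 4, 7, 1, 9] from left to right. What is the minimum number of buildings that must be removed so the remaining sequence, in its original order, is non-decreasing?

5

Fewest deletions = n − (longest non-decreasing subsequence).
Patience tails:
8 → extends → [8]
2 → replaces 8 → [2]
6 → extends → [2, 6]
3 → replaces 6 → [2, 3]
5 → extends → [2, 3, 5]
10 → extends → [2, 3, 5, 10]
4 → replaces 5 → [2, 3, 4, 10]
7 → replaces 10 → [2, 3, 4, 7]
1 → replaces 2 → [1, 3, 4, 7]
9 → extends → [1, 3, 4, 7, 9]
Longest non-decreasing subsequence has length 5, so deletions = 10 − 5 = 5.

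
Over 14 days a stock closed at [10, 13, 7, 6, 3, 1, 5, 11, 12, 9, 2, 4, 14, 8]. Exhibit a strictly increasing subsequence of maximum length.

3, 5, 11, 12, 14

Patience tails give the LIS length; then backtrack through the dp parents:
10 → extends → [10]
13 → extends → [10, 13]
7 → replaces 10 → [7, 13]
6 → replaces 7 → [6, 13]
3 → replaces 6 → [3, 13]
1 → replaces 3 → [1, 13]
5 → replaces 13 → [1, 5]
11 → extends → [1, 5, 11]
12 → extends → [1, 5, 11, 12]
9 → replaces 11 → [1, 5, 9, 12]
2 → replaces 5 → [1, 2, 9, 12]
4 → replaces 9 → [1, 2, 4, 12]
14 → extends → [1, 2, 4, 12, 14]
8 → replaces 12 → [1, 2, 4, 8, 14]
Length 5; one witness is 3, 5, 11, 12, 14.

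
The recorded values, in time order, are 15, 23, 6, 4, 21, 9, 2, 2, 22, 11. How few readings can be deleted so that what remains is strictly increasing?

7

Fewest deletions = n − (longest strictly increasing subsequence).
Patience tails:
15 → extends → [15]
23 → extends → [15, 23]
6 → replaces 15 → [6, 23]
4 → replaces 6 → [4, 23]
21 → replaces 23 → [4, 21]
9 → replaces 21 → [4, 9]
2 → replaces 4 → [2, 9]
2 → already a tail → [2, 9]
22 → extends → [2, 9, 22]
11 → replaces 22 → [2, 9, 11]
Longest strictly increasing subsequence has length 3, so deletions = 10 − 3 = 7.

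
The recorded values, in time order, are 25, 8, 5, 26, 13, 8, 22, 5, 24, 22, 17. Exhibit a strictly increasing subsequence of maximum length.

8, 13, 22, 24

Patience tails give the LIS length; then backtrack through the dp parents:
25 → extends → [25]
8 → replaces 25 → [8]
5 → replaces 8 → [5]
26 → extends → [5, 26]
13 → replaces 26 → [5, 13]
8 → replaces 13 → [5, 8]
22 → extends → [5, 8, 22]
5 → already a tail → [5, 8, 22]
24 → extends → [5, 8, 22, 24]
22 → already a tail → [5, 8, 22, 24]
17 → replaces 22 → [5, 8, 17, 24]
Length 4; one witness is 8, 13, 22, 24.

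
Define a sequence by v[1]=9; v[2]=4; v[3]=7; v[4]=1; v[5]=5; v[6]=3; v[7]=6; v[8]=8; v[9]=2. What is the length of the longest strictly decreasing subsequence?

Negate each value so 'decreasing' becomes 'increasing', then run patience tails on the negated sequence:
-9 → extends → [-9]
-4 → extends → [-9, -4]
-7 → replaces -4 → [-9, -7]
-1 → extends → [-9, -7, -1]
-5 → replaces -1 → [-9, -7, -5]
-3 → extends → [-9, -7, -5, -3]
-6 → replaces -5 → [-9, -7, -6, -3]
-8 → replaces -7 → [-9, -8, -6, -3]
-2 → extends → [-9, -8, -6, -3, -2]
Five tails, so the longest strictly decreasing subsequence of the original has length 5.

5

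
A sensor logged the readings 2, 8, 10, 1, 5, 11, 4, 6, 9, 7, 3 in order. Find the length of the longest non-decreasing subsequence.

4

Track the smallest tail for each achievable length (allowing ties):
2 → extends → [2]
8 → extends → [2, 8]
10 → extends → [2, 8, 10]
1 → replaces 2 → [1, 8, 10]
5 → replaces 8 → [1, 5, 10]
11 → extends → [1, 5, 10, 11]
4 → replaces 5 → [1, 4, 10, 11]
6 → replaces 10 → [1, 4, 6, 11]
9 → replaces 11 → [1, 4, 6, 9]
7 → replaces 9 → [1, 4, 6, 7]
3 → replaces 4 → [1, 3, 6, 7]
Four tails, so the longest non-decreasing subsequence has length 4 (e.g. 2, 8, 10, 11).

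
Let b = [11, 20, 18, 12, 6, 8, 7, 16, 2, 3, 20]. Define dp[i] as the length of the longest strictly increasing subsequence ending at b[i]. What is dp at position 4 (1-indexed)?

2

dp[i] = 1 + max{dp[j] : j<i, b[j]<b[i]} (or 1 if no such j):
i:      1  2  3  4  5  6  7  8  9 10 11
b[i]:  11 20 18 12  6  8  7 16  2  3 20
dp:     1  2  2  2  1  2  2  3  1  2  4
At index 4 the value is 2.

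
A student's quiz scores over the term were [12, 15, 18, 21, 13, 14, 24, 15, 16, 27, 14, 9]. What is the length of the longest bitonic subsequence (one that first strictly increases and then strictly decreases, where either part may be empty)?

8

inc[i] = longest strictly increasing subsequence ending at i; dec[i] = longest strictly decreasing subsequence starting at i:
i:      1  2  3  4  5  6  7  8  9 10 11 12
a[i]:  12 15 18 21 13 14 24 15 16 27 14  9
inc:    1  2  3  4  2  3  5  4  5  6  3  1
dec:    2  3  4  4  2  2  4  3  3  3  2  1
Best peak at i=7 (value 24): inc=5, dec=4, length 5+4−1 = 8.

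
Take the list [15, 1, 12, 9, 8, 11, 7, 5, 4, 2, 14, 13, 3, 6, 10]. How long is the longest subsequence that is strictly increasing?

5

Track the smallest tail for each achievable length (strict):
15 → extends → [15]
1 → replaces 15 → [1]
12 → extends → [1, 12]
9 → replaces 12 → [1, 9]
8 → replaces 9 → [1, 8]
11 → extends → [1, 8, 11]
7 → replaces 8 → [1, 7, 11]
5 → replaces 7 → [1, 5, 11]
4 → replaces 5 → [1, 4, 11]
2 → replaces 4 → [1, 2, 11]
14 → extends → [1, 2, 11, 14]
13 → replaces 14 → [1, 2, 11, 13]
3 → replaces 11 → [1, 2, 3, 13]
6 → replaces 13 → [1, 2, 3, 6]
10 → extends → [1, 2, 3, 6, 10]
Five tails, so the longest strictly increasing subsequence has length 5 (e.g. 1, 2, 3, 6, 10).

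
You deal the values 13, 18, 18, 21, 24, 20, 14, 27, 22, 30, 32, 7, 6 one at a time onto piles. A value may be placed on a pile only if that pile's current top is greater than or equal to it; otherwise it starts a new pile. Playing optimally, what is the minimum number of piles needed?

Place each on the leftmost legal pile:
13 → new pile 1 (tops now [13])
18 → new pile 2 (tops now [13, 18])
18 → pile 2 (tops now [13, 18])
21 → new pile 3 (tops now [13, 18, 21])
24 → new pile 4 (tops now [13, 18, 21, 24])
20 → pile 3 (tops now [13, 18, 20, 24])
14 → pile 2 (tops now [13, 14, 20, 24])
27 → new pile 5 (tops now [13, 14, 20, 24, 27])
22 → pile 4 (tops now [13, 14, 20, 22, 27])
30 → new pile 6 (tops now [13, 14, 20, 22, 27, 30])
32 → new pile 7 (tops now [13, 14, 20, 22, 27, 30, 32])
7 → pile 1 (tops now [7, 14, 20, 22, 27, 30, 32])
6 → pile 1 (tops now [6, 14, 20, 22, 27, 30, 32])
Seven piles.

7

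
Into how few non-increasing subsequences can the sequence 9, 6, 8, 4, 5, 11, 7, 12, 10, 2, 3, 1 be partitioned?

The minimum number of non-increasing subsequences covering a sequence equals the length of its longest strictly increasing subsequence.
LIS length is 4 (e.g. 6, 8, 11, 12), so 4 piles are needed.

4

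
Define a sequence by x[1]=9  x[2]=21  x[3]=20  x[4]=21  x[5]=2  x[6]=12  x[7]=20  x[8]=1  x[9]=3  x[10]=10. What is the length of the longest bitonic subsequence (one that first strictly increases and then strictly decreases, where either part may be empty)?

5

inc[i] = longest strictly increasing subsequence ending at i; dec[i] = longest strictly decreasing subsequence starting at i:
i:      1  2  3  4  5  6  7  8  9 10
x[i]:   9 21 20 21  2 12 20  1  3 10
inc:    1  2  2  3  1  2  3  1  2  3
dec:    3  4  3  3  2  2  2  1  1  1
Best peak at i=2 (value 21): inc=2, dec=4, length 2+4−1 = 5.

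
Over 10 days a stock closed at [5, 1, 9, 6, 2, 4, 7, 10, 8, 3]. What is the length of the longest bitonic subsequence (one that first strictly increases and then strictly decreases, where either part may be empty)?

inc[i] = longest strictly increasing subsequence ending at i; dec[i] = longest strictly decreasing subsequence starting at i:
i:      1  2  3  4  5  6  7  8  9 10
a[i]:   5  1  9  6  2  4  7 10  8  3
inc:    1  1  2  2  2  3  4  5  5  3
dec:    3  1  4  3  1  2  2  3  2  1
Best peak at i=8 (value 10): inc=5, dec=3, length 5+3−1 = 7.

7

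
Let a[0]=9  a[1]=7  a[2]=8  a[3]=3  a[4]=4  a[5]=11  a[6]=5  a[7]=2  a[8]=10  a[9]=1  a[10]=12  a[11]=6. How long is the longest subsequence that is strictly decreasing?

5

Let dp[i] be the longest strictly decreasing subsequence ending at i:
i:      0  1  2  3  4  5  6  7  8  9 10 11
a[i]:   9  7  8  3  4 11  5  2 10  1 12  6
dp:     1  2  2  3  3  1  3  4  2  5  1  3
Maximum is 5.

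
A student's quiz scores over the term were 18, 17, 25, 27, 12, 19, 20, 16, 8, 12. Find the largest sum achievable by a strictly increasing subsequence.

70

Let S[i] be the best sum of a strictly increasing subsequence ending at i:
i:      1  2  3  4  5  6  7  8  9 10
a[i]:  18 17 25 27 12 19 20 16  8 12
S:     18 17 43 70 12 37 57 28  8 20
Maximum is 70 (e.g. 18 + 25 + 27).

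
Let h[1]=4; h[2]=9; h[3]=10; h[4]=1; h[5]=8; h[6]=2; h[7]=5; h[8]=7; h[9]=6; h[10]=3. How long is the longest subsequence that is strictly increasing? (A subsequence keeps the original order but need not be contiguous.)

4

Track the smallest tail for each achievable length (strict):
4 → extends → [4]
9 → extends → [4, 9]
10 → extends → [4, 9, 10]
1 → replaces 4 → [1, 9, 10]
8 → replaces 9 → [1, 8, 10]
2 → replaces 8 → [1, 2, 10]
5 → replaces 10 → [1, 2, 5]
7 → extends → [1, 2, 5, 7]
6 → replaces 7 → [1, 2, 5, 6]
3 → replaces 5 → [1, 2, 3, 6]
Four tails, so the longest strictly increasing subsequence has length 4 (e.g. 1, 2, 5, 7).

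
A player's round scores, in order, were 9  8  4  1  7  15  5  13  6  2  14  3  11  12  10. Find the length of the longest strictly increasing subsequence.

5

Track the smallest tail for each achievable length (strict):
9 → extends → [9]
8 → replaces 9 → [8]
4 → replaces 8 → [4]
1 → replaces 4 → [1]
7 → extends → [1, 7]
15 → extends → [1, 7, 15]
5 → replaces 7 → [1, 5, 15]
13 → replaces 15 → [1, 5, 13]
6 → replaces 13 → [1, 5, 6]
2 → replaces 5 → [1, 2, 6]
14 → extends → [1, 2, 6, 14]
3 → replaces 6 → [1, 2, 3, 14]
11 → replaces 14 → [1, 2, 3, 11]
12 → extends → [1, 2, 3, 11, 12]
10 → replaces 11 → [1, 2, 3, 10, 12]
Five tails, so the longest strictly increasing subsequence has length 5 (e.g. 4, 5, 6, 11, 12).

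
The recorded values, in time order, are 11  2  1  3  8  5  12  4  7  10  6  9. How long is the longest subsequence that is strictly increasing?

Track the smallest tail for each achievable length (strict):
11 → extends → [11]
2 → replaces 11 → [2]
1 → replaces 2 → [1]
3 → extends → [1, 3]
8 → extends → [1, 3, 8]
5 → replaces 8 → [1, 3, 5]
12 → extends → [1, 3, 5, 12]
4 → replaces 5 → [1, 3, 4, 12]
7 → replaces 12 → [1, 3, 4, 7]
10 → extends → [1, 3, 4, 7, 10]
6 → replaces 7 → [1, 3, 4, 6, 10]
9 → replaces 10 → [1, 3, 4, 6, 9]
Five tails, so the longest strictly increasing subsequence has length 5 (e.g. 2, 3, 5, 7, 10).

5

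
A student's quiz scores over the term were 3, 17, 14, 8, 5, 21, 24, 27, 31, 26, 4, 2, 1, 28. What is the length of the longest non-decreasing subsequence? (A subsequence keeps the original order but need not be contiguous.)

Let dp[i] be the length of the longest such subsequence ending at index i:
i:      1  2  3  4  5  6  7  8  9 10 11 12 13 14
a[i]:   3 17 14  8  5 21 24 27 31 26  4  2  1 28
dp:     1  2  2  2  2  3  4  5  6  5  2  1  1  6
Maximum dp value is 6.

6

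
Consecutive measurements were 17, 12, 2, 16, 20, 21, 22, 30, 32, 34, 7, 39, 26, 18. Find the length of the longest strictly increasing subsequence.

Track the smallest tail for each achievable length (strict):
17 → extends → [17]
12 → replaces 17 → [12]
2 → replaces 12 → [2]
16 → extends → [2, 16]
20 → extends → [2, 16, 20]
21 → extends → [2, 16, 20, 21]
22 → extends → [2, 16, 20, 21, 22]
30 → extends → [2, 16, 20, 21, 22, 30]
32 → extends → [2, 16, 20, 21, 22, 30, 32]
34 → extends → [2, 16, 20, 21, 22, 30, 32, 34]
7 → replaces 16 → [2, 7, 20, 21, 22, 30, 32, 34]
39 → extends → [2, 7, 20, 21, 22, 30, 32, 34, 39]
26 → replaces 30 → [2, 7, 20, 21, 22, 26, 32, 34, 39]
18 → replaces 20 → [2, 7, 18, 21, 22, 26, 32, 34, 39]
Nine tails, so the longest strictly increasing subsequence has length 9 (e.g. 12, 16, 20, 21, 22, 30, 32, 34, 39).

9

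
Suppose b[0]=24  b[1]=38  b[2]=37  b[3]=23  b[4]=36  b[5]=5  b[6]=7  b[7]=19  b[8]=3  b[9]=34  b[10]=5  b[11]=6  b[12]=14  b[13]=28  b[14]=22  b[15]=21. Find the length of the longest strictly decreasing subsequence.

7

Let dp[i] be the longest strictly decreasing subsequence ending at i:
i:      0  1  2  3  4  5  6  7  8  9 10 11 12 13 14 15
b[i]:  24 38 37 23 36  5  7 19  3 34  5  6 14 28 22 21
dp:     1  1  2  3  3  4  4  4  5  4  5  5  5  5  6  7
Maximum is 7.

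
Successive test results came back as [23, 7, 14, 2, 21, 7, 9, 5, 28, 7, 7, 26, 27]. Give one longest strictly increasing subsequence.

Patience tails give the LIS length; then backtrack through the dp parents:
23 → extends → [23]
7 → replaces 23 → [7]
14 → extends → [7, 14]
2 → replaces 7 → [2, 14]
21 → extends → [2, 14, 21]
7 → replaces 14 → [2, 7, 21]
9 → replaces 21 → [2, 7, 9]
5 → replaces 7 → [2, 5, 9]
28 → extends → [2, 5, 9, 28]
7 → replaces 9 → [2, 5, 7, 28]
7 → already a tail → [2, 5, 7, 28]
26 → replaces 28 → [2, 5, 7, 26]
27 → extends → [2, 5, 7, 26, 27]
Length 5; one witness is 7, 14, 21, 26, 27.

7, 14, 21, 26, 27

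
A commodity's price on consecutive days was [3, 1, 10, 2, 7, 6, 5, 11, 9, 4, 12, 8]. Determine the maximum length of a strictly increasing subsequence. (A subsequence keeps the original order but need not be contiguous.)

5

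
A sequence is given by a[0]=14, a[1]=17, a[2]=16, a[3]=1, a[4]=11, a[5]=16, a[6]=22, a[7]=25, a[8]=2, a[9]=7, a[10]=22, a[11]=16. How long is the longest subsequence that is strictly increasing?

Let dp[i] be the length of the longest such subsequence ending at index i:
i:      0  1  2  3  4  5  6  7  8  9 10 11
a[i]:  14 17 16  1 11 16 22 25  2  7 22 16
dp:     1  2  2  1  2  3  4  5  2  3  4  4
Maximum dp value is 5.

5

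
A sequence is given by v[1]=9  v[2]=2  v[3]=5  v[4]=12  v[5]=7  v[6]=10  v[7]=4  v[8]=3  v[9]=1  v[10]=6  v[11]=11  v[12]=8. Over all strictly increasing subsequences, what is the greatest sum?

Let S[i] be the best sum of a strictly increasing subsequence ending at i:
i:      1  2  3  4  5  6  7  8  9 10 11 12
v[i]:   9  2  5 12  7 10  4  3  1  6 11  8
S:      9  2  7 21 14 24  6  5  1 13 35 22
Maximum is 35 (e.g. 2 + 5 + 7 + 10 + 11).

35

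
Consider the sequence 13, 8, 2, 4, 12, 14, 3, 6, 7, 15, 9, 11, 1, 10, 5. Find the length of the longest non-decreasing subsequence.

Let dp[i] be the length of the longest such subsequence ending at index i:
i:      1  2  3  4  5  6  7  8  9 10 11 12 13 14 15
a[i]:  13  8  2  4 12 14  3  6  7 15  9 11  1 10  5
dp:     1  1  1  2  3  4  2  3  4  5  5  6  1  6  3
Maximum dp value is 6.

6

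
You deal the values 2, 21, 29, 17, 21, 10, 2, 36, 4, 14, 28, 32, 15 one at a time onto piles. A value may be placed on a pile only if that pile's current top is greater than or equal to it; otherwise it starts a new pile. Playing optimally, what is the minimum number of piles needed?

Place each on the leftmost legal pile:
2 → new pile 1 (tops now [2])
21 → new pile 2 (tops now [2, 21])
29 → new pile 3 (tops now [2, 21, 29])
17 → pile 2 (tops now [2, 17, 29])
21 → pile 3 (tops now [2, 17, 21])
10 → pile 2 (tops now [2, 10, 21])
2 → pile 1 (tops now [2, 10, 21])
36 → new pile 4 (tops now [2, 10, 21, 36])
4 → pile 2 (tops now [2, 4, 21, 36])
14 → pile 3 (tops now [2, 4, 14, 36])
28 → pile 4 (tops now [2, 4, 14, 28])
32 → new pile 5 (tops now [2, 4, 14, 28, 32])
15 → pile 4 (tops now [2, 4, 14, 15, 32])
Five piles.

5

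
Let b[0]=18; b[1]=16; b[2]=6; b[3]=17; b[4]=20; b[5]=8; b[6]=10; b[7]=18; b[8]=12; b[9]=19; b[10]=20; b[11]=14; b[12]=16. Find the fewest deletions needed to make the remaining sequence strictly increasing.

7

Fewest deletions = n − (longest strictly increasing subsequence).
Patience tails:
18 → extends → [18]
16 → replaces 18 → [16]
6 → replaces 16 → [6]
17 → extends → [6, 17]
20 → extends → [6, 17, 20]
8 → replaces 17 → [6, 8, 20]
10 → replaces 20 → [6, 8, 10]
18 → extends → [6, 8, 10, 18]
12 → replaces 18 → [6, 8, 10, 12]
19 → extends → [6, 8, 10, 12, 19]
20 → extends → [6, 8, 10, 12, 19, 20]
14 → replaces 19 → [6, 8, 10, 12, 14, 20]
16 → replaces 20 → [6, 8, 10, 12, 14, 16]
Longest strictly increasing subsequence has length 6, so deletions = 13 − 6 = 7.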